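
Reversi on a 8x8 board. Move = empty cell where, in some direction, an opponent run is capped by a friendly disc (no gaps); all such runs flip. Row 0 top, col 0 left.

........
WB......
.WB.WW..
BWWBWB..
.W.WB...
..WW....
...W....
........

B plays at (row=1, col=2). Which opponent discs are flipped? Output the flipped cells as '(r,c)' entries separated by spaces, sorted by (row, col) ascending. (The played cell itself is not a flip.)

Dir NW: first cell '.' (not opp) -> no flip
Dir N: first cell '.' (not opp) -> no flip
Dir NE: first cell '.' (not opp) -> no flip
Dir W: first cell 'B' (not opp) -> no flip
Dir E: first cell '.' (not opp) -> no flip
Dir SW: opp run (2,1) capped by B -> flip
Dir S: first cell 'B' (not opp) -> no flip
Dir SE: first cell '.' (not opp) -> no flip

Answer: (2,1)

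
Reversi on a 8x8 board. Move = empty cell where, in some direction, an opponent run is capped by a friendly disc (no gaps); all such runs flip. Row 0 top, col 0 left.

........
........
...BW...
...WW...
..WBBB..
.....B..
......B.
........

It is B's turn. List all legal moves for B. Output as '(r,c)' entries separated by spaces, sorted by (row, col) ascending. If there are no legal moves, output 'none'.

(1,3): no bracket -> illegal
(1,4): flips 2 -> legal
(1,5): no bracket -> illegal
(2,2): flips 1 -> legal
(2,5): flips 2 -> legal
(3,1): no bracket -> illegal
(3,2): no bracket -> illegal
(3,5): no bracket -> illegal
(4,1): flips 1 -> legal
(5,1): no bracket -> illegal
(5,2): no bracket -> illegal
(5,3): no bracket -> illegal

Answer: (1,4) (2,2) (2,5) (4,1)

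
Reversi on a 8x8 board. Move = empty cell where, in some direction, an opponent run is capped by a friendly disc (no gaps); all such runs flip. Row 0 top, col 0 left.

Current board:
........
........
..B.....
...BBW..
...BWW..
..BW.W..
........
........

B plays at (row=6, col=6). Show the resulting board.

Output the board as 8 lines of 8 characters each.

Answer: ........
........
..B.....
...BBW..
...BBW..
..BW.B..
......B.
........

Derivation:
Place B at (6,6); scan 8 dirs for brackets.
Dir NW: opp run (5,5) (4,4) capped by B -> flip
Dir N: first cell '.' (not opp) -> no flip
Dir NE: first cell '.' (not opp) -> no flip
Dir W: first cell '.' (not opp) -> no flip
Dir E: first cell '.' (not opp) -> no flip
Dir SW: first cell '.' (not opp) -> no flip
Dir S: first cell '.' (not opp) -> no flip
Dir SE: first cell '.' (not opp) -> no flip
All flips: (4,4) (5,5)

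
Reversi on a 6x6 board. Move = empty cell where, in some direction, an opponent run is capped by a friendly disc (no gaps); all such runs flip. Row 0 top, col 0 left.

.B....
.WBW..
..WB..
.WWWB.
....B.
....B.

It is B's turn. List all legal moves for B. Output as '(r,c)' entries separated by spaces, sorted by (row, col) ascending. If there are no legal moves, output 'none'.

Answer: (0,0) (0,3) (1,0) (1,4) (2,1) (3,0) (4,1) (4,2) (4,3)

Derivation:
(0,0): flips 3 -> legal
(0,2): no bracket -> illegal
(0,3): flips 1 -> legal
(0,4): no bracket -> illegal
(1,0): flips 1 -> legal
(1,4): flips 1 -> legal
(2,0): no bracket -> illegal
(2,1): flips 2 -> legal
(2,4): no bracket -> illegal
(3,0): flips 3 -> legal
(4,0): no bracket -> illegal
(4,1): flips 1 -> legal
(4,2): flips 2 -> legal
(4,3): flips 1 -> legal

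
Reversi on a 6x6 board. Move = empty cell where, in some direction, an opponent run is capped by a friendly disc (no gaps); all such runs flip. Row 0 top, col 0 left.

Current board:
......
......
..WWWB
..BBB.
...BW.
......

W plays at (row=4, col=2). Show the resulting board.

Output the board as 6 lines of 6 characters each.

Place W at (4,2); scan 8 dirs for brackets.
Dir NW: first cell '.' (not opp) -> no flip
Dir N: opp run (3,2) capped by W -> flip
Dir NE: opp run (3,3) capped by W -> flip
Dir W: first cell '.' (not opp) -> no flip
Dir E: opp run (4,3) capped by W -> flip
Dir SW: first cell '.' (not opp) -> no flip
Dir S: first cell '.' (not opp) -> no flip
Dir SE: first cell '.' (not opp) -> no flip
All flips: (3,2) (3,3) (4,3)

Answer: ......
......
..WWWB
..WWB.
..WWW.
......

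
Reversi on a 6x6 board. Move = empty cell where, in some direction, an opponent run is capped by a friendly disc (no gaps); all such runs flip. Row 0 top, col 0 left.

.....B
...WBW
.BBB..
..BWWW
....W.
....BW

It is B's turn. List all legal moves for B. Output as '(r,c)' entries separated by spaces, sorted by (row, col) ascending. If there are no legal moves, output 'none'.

(0,2): no bracket -> illegal
(0,3): flips 1 -> legal
(0,4): flips 1 -> legal
(1,2): flips 1 -> legal
(2,4): flips 2 -> legal
(2,5): flips 1 -> legal
(4,2): no bracket -> illegal
(4,3): flips 1 -> legal
(4,5): flips 1 -> legal
(5,3): no bracket -> illegal

Answer: (0,3) (0,4) (1,2) (2,4) (2,5) (4,3) (4,5)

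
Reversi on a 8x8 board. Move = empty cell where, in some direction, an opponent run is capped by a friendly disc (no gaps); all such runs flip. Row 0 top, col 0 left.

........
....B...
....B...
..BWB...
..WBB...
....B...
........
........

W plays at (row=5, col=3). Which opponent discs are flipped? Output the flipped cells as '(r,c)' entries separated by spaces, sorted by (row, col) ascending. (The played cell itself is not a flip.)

Answer: (4,3)

Derivation:
Dir NW: first cell 'W' (not opp) -> no flip
Dir N: opp run (4,3) capped by W -> flip
Dir NE: opp run (4,4), next='.' -> no flip
Dir W: first cell '.' (not opp) -> no flip
Dir E: opp run (5,4), next='.' -> no flip
Dir SW: first cell '.' (not opp) -> no flip
Dir S: first cell '.' (not opp) -> no flip
Dir SE: first cell '.' (not opp) -> no flip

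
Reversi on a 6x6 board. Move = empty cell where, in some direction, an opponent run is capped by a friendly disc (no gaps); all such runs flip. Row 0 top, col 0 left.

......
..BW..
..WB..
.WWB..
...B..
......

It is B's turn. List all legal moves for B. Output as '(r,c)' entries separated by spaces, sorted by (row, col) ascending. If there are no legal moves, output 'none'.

Answer: (0,3) (1,1) (1,4) (2,1) (3,0) (4,1) (4,2)

Derivation:
(0,2): no bracket -> illegal
(0,3): flips 1 -> legal
(0,4): no bracket -> illegal
(1,1): flips 1 -> legal
(1,4): flips 1 -> legal
(2,0): no bracket -> illegal
(2,1): flips 2 -> legal
(2,4): no bracket -> illegal
(3,0): flips 2 -> legal
(4,0): no bracket -> illegal
(4,1): flips 1 -> legal
(4,2): flips 2 -> legal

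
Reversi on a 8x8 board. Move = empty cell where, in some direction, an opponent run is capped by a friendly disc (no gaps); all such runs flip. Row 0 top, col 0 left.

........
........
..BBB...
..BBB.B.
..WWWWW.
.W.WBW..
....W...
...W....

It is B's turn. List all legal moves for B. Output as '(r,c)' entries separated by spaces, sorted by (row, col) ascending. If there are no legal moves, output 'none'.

(3,1): no bracket -> illegal
(3,5): no bracket -> illegal
(3,7): no bracket -> illegal
(4,0): no bracket -> illegal
(4,1): no bracket -> illegal
(4,7): no bracket -> illegal
(5,0): no bracket -> illegal
(5,2): flips 3 -> legal
(5,6): flips 3 -> legal
(5,7): no bracket -> illegal
(6,0): flips 2 -> legal
(6,1): no bracket -> illegal
(6,2): no bracket -> illegal
(6,3): flips 2 -> legal
(6,5): no bracket -> illegal
(6,6): flips 2 -> legal
(7,2): no bracket -> illegal
(7,4): flips 1 -> legal
(7,5): no bracket -> illegal

Answer: (5,2) (5,6) (6,0) (6,3) (6,6) (7,4)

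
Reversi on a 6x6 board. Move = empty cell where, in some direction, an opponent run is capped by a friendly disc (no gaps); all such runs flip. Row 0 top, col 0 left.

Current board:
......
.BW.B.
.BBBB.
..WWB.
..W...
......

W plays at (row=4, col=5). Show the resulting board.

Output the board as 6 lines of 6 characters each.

Answer: ......
.BW.B.
.BBWB.
..WWW.
..W..W
......

Derivation:
Place W at (4,5); scan 8 dirs for brackets.
Dir NW: opp run (3,4) (2,3) capped by W -> flip
Dir N: first cell '.' (not opp) -> no flip
Dir NE: edge -> no flip
Dir W: first cell '.' (not opp) -> no flip
Dir E: edge -> no flip
Dir SW: first cell '.' (not opp) -> no flip
Dir S: first cell '.' (not opp) -> no flip
Dir SE: edge -> no flip
All flips: (2,3) (3,4)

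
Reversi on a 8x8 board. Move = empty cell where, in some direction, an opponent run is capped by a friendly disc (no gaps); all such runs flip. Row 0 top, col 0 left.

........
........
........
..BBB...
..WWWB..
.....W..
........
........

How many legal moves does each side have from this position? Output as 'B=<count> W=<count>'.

-- B to move --
(3,1): no bracket -> illegal
(3,5): no bracket -> illegal
(4,1): flips 3 -> legal
(4,6): no bracket -> illegal
(5,1): flips 1 -> legal
(5,2): flips 2 -> legal
(5,3): flips 1 -> legal
(5,4): flips 2 -> legal
(5,6): no bracket -> illegal
(6,4): no bracket -> illegal
(6,5): flips 1 -> legal
(6,6): flips 2 -> legal
B mobility = 7
-- W to move --
(2,1): flips 1 -> legal
(2,2): flips 2 -> legal
(2,3): flips 1 -> legal
(2,4): flips 2 -> legal
(2,5): flips 1 -> legal
(3,1): no bracket -> illegal
(3,5): flips 1 -> legal
(3,6): no bracket -> illegal
(4,1): no bracket -> illegal
(4,6): flips 1 -> legal
(5,4): no bracket -> illegal
(5,6): no bracket -> illegal
W mobility = 7

Answer: B=7 W=7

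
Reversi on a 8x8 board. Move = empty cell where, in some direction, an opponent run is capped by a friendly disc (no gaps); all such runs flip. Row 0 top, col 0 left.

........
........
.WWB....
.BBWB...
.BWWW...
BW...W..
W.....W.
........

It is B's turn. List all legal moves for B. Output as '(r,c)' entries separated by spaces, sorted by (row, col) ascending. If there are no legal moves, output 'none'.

(1,0): flips 1 -> legal
(1,1): flips 1 -> legal
(1,2): flips 1 -> legal
(1,3): flips 1 -> legal
(2,0): flips 2 -> legal
(2,4): no bracket -> illegal
(3,0): no bracket -> illegal
(3,5): no bracket -> illegal
(4,0): no bracket -> illegal
(4,5): flips 3 -> legal
(4,6): no bracket -> illegal
(5,2): flips 3 -> legal
(5,3): flips 3 -> legal
(5,4): flips 2 -> legal
(5,6): no bracket -> illegal
(5,7): no bracket -> illegal
(6,1): flips 1 -> legal
(6,2): no bracket -> illegal
(6,4): no bracket -> illegal
(6,5): no bracket -> illegal
(6,7): no bracket -> illegal
(7,0): flips 1 -> legal
(7,1): no bracket -> illegal
(7,5): no bracket -> illegal
(7,6): no bracket -> illegal
(7,7): no bracket -> illegal

Answer: (1,0) (1,1) (1,2) (1,3) (2,0) (4,5) (5,2) (5,3) (5,4) (6,1) (7,0)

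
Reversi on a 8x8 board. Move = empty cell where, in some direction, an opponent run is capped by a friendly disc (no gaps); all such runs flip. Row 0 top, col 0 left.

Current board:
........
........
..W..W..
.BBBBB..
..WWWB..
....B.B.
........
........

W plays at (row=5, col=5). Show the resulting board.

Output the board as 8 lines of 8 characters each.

Answer: ........
........
..W..W..
.BBBBW..
..WWWW..
....BWB.
........
........

Derivation:
Place W at (5,5); scan 8 dirs for brackets.
Dir NW: first cell 'W' (not opp) -> no flip
Dir N: opp run (4,5) (3,5) capped by W -> flip
Dir NE: first cell '.' (not opp) -> no flip
Dir W: opp run (5,4), next='.' -> no flip
Dir E: opp run (5,6), next='.' -> no flip
Dir SW: first cell '.' (not opp) -> no flip
Dir S: first cell '.' (not opp) -> no flip
Dir SE: first cell '.' (not opp) -> no flip
All flips: (3,5) (4,5)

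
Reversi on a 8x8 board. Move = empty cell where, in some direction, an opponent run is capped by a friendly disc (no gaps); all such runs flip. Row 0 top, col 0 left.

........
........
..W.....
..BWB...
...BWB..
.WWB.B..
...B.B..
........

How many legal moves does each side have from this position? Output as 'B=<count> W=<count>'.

Answer: B=8 W=11

Derivation:
-- B to move --
(1,1): flips 3 -> legal
(1,2): flips 1 -> legal
(1,3): no bracket -> illegal
(2,1): no bracket -> illegal
(2,3): flips 1 -> legal
(2,4): no bracket -> illegal
(3,1): no bracket -> illegal
(3,5): flips 1 -> legal
(4,0): no bracket -> illegal
(4,1): flips 1 -> legal
(4,2): no bracket -> illegal
(5,0): flips 2 -> legal
(5,4): flips 1 -> legal
(6,0): no bracket -> illegal
(6,1): flips 1 -> legal
(6,2): no bracket -> illegal
B mobility = 8
-- W to move --
(2,1): no bracket -> illegal
(2,3): no bracket -> illegal
(2,4): flips 1 -> legal
(2,5): flips 2 -> legal
(3,1): flips 1 -> legal
(3,5): flips 1 -> legal
(3,6): no bracket -> illegal
(4,1): no bracket -> illegal
(4,2): flips 2 -> legal
(4,6): flips 1 -> legal
(5,4): flips 1 -> legal
(5,6): no bracket -> illegal
(6,2): flips 1 -> legal
(6,4): no bracket -> illegal
(6,6): flips 1 -> legal
(7,2): no bracket -> illegal
(7,3): flips 3 -> legal
(7,4): flips 1 -> legal
(7,5): no bracket -> illegal
(7,6): no bracket -> illegal
W mobility = 11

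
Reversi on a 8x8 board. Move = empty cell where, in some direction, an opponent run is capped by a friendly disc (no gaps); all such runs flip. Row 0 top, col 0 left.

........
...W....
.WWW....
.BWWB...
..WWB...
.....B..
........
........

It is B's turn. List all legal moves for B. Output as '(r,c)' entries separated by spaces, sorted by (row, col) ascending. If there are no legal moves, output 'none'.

(0,2): no bracket -> illegal
(0,3): no bracket -> illegal
(0,4): flips 2 -> legal
(1,0): no bracket -> illegal
(1,1): flips 3 -> legal
(1,2): flips 1 -> legal
(1,4): no bracket -> illegal
(2,0): no bracket -> illegal
(2,4): no bracket -> illegal
(3,0): no bracket -> illegal
(4,1): flips 2 -> legal
(5,1): no bracket -> illegal
(5,2): flips 1 -> legal
(5,3): flips 1 -> legal
(5,4): no bracket -> illegal

Answer: (0,4) (1,1) (1,2) (4,1) (5,2) (5,3)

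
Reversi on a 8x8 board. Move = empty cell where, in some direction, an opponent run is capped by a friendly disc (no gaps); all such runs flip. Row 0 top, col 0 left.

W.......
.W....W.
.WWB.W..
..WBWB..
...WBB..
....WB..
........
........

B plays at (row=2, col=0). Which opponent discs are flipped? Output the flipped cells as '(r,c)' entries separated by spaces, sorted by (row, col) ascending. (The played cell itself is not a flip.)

Dir NW: edge -> no flip
Dir N: first cell '.' (not opp) -> no flip
Dir NE: opp run (1,1), next='.' -> no flip
Dir W: edge -> no flip
Dir E: opp run (2,1) (2,2) capped by B -> flip
Dir SW: edge -> no flip
Dir S: first cell '.' (not opp) -> no flip
Dir SE: first cell '.' (not opp) -> no flip

Answer: (2,1) (2,2)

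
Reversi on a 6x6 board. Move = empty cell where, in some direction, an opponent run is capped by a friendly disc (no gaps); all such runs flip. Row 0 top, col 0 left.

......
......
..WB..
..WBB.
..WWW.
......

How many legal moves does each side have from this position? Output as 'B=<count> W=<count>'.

Answer: B=9 W=5

Derivation:
-- B to move --
(1,1): flips 1 -> legal
(1,2): no bracket -> illegal
(1,3): no bracket -> illegal
(2,1): flips 1 -> legal
(3,1): flips 1 -> legal
(3,5): no bracket -> illegal
(4,1): flips 1 -> legal
(4,5): no bracket -> illegal
(5,1): flips 1 -> legal
(5,2): flips 1 -> legal
(5,3): flips 1 -> legal
(5,4): flips 1 -> legal
(5,5): flips 1 -> legal
B mobility = 9
-- W to move --
(1,2): no bracket -> illegal
(1,3): flips 2 -> legal
(1,4): flips 1 -> legal
(2,4): flips 3 -> legal
(2,5): flips 1 -> legal
(3,5): flips 2 -> legal
(4,5): no bracket -> illegal
W mobility = 5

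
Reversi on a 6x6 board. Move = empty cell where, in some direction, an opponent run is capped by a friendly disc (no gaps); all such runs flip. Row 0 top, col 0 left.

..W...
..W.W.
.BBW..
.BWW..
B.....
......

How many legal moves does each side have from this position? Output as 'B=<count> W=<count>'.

-- B to move --
(0,1): no bracket -> illegal
(0,3): flips 1 -> legal
(0,4): no bracket -> illegal
(0,5): no bracket -> illegal
(1,1): no bracket -> illegal
(1,3): no bracket -> illegal
(1,5): no bracket -> illegal
(2,4): flips 1 -> legal
(2,5): no bracket -> illegal
(3,4): flips 2 -> legal
(4,1): no bracket -> illegal
(4,2): flips 1 -> legal
(4,3): flips 1 -> legal
(4,4): flips 1 -> legal
B mobility = 6
-- W to move --
(1,0): flips 1 -> legal
(1,1): flips 1 -> legal
(1,3): no bracket -> illegal
(2,0): flips 2 -> legal
(3,0): flips 2 -> legal
(4,1): no bracket -> illegal
(4,2): no bracket -> illegal
(5,0): no bracket -> illegal
(5,1): no bracket -> illegal
W mobility = 4

Answer: B=6 W=4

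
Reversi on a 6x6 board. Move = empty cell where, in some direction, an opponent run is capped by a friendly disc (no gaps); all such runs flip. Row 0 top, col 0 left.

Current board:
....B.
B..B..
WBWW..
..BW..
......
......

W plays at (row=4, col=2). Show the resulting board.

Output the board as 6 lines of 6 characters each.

Answer: ....B.
B..B..
WBWW..
..WW..
..W...
......

Derivation:
Place W at (4,2); scan 8 dirs for brackets.
Dir NW: first cell '.' (not opp) -> no flip
Dir N: opp run (3,2) capped by W -> flip
Dir NE: first cell 'W' (not opp) -> no flip
Dir W: first cell '.' (not opp) -> no flip
Dir E: first cell '.' (not opp) -> no flip
Dir SW: first cell '.' (not opp) -> no flip
Dir S: first cell '.' (not opp) -> no flip
Dir SE: first cell '.' (not opp) -> no flip
All flips: (3,2)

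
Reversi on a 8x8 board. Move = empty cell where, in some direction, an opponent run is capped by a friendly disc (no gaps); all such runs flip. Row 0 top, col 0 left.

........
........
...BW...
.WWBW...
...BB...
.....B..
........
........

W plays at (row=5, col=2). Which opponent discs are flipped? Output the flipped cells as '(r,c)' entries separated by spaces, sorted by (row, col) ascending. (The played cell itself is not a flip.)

Dir NW: first cell '.' (not opp) -> no flip
Dir N: first cell '.' (not opp) -> no flip
Dir NE: opp run (4,3) capped by W -> flip
Dir W: first cell '.' (not opp) -> no flip
Dir E: first cell '.' (not opp) -> no flip
Dir SW: first cell '.' (not opp) -> no flip
Dir S: first cell '.' (not opp) -> no flip
Dir SE: first cell '.' (not opp) -> no flip

Answer: (4,3)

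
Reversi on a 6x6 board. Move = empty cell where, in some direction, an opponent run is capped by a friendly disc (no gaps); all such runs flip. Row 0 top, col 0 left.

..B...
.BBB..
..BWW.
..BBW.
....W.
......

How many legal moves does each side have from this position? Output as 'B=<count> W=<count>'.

-- B to move --
(1,4): flips 1 -> legal
(1,5): flips 1 -> legal
(2,5): flips 2 -> legal
(3,5): flips 2 -> legal
(4,3): no bracket -> illegal
(4,5): flips 2 -> legal
(5,3): no bracket -> illegal
(5,4): no bracket -> illegal
(5,5): flips 1 -> legal
B mobility = 6
-- W to move --
(0,0): flips 3 -> legal
(0,1): flips 1 -> legal
(0,3): flips 1 -> legal
(0,4): no bracket -> illegal
(1,0): no bracket -> illegal
(1,4): no bracket -> illegal
(2,0): no bracket -> illegal
(2,1): flips 1 -> legal
(3,1): flips 2 -> legal
(4,1): flips 1 -> legal
(4,2): flips 1 -> legal
(4,3): flips 1 -> legal
W mobility = 8

Answer: B=6 W=8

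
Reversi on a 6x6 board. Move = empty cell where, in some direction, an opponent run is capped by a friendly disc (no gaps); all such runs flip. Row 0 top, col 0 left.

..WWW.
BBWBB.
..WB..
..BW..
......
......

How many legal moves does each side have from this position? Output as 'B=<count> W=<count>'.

Answer: B=6 W=8

Derivation:
-- B to move --
(0,1): flips 1 -> legal
(0,5): no bracket -> illegal
(1,5): no bracket -> illegal
(2,1): flips 1 -> legal
(2,4): no bracket -> illegal
(3,1): flips 1 -> legal
(3,4): flips 1 -> legal
(4,2): no bracket -> illegal
(4,3): flips 1 -> legal
(4,4): flips 2 -> legal
B mobility = 6
-- W to move --
(0,0): flips 1 -> legal
(0,1): no bracket -> illegal
(0,5): no bracket -> illegal
(1,5): flips 2 -> legal
(2,0): flips 1 -> legal
(2,1): no bracket -> illegal
(2,4): flips 3 -> legal
(2,5): flips 1 -> legal
(3,1): flips 1 -> legal
(3,4): flips 1 -> legal
(4,1): no bracket -> illegal
(4,2): flips 1 -> legal
(4,3): no bracket -> illegal
W mobility = 8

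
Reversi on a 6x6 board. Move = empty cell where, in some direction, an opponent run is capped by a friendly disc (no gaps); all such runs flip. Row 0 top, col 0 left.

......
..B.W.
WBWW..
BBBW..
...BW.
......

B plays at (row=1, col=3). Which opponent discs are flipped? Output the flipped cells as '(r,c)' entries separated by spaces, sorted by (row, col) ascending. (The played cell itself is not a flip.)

Dir NW: first cell '.' (not opp) -> no flip
Dir N: first cell '.' (not opp) -> no flip
Dir NE: first cell '.' (not opp) -> no flip
Dir W: first cell 'B' (not opp) -> no flip
Dir E: opp run (1,4), next='.' -> no flip
Dir SW: opp run (2,2) capped by B -> flip
Dir S: opp run (2,3) (3,3) capped by B -> flip
Dir SE: first cell '.' (not opp) -> no flip

Answer: (2,2) (2,3) (3,3)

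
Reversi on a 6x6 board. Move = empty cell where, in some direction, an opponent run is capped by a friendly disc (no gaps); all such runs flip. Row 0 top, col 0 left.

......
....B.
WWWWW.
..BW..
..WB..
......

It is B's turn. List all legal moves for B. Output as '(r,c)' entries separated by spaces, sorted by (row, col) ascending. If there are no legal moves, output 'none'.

Answer: (1,0) (1,2) (1,3) (3,4) (4,1) (5,2)

Derivation:
(1,0): flips 1 -> legal
(1,1): no bracket -> illegal
(1,2): flips 1 -> legal
(1,3): flips 2 -> legal
(1,5): no bracket -> illegal
(2,5): no bracket -> illegal
(3,0): no bracket -> illegal
(3,1): no bracket -> illegal
(3,4): flips 2 -> legal
(3,5): no bracket -> illegal
(4,1): flips 1 -> legal
(4,4): no bracket -> illegal
(5,1): no bracket -> illegal
(5,2): flips 1 -> legal
(5,3): no bracket -> illegal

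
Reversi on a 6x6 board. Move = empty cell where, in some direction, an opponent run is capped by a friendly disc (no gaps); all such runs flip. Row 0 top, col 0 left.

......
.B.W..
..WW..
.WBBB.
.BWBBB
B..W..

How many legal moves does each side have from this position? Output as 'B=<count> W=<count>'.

-- B to move --
(0,2): no bracket -> illegal
(0,3): flips 2 -> legal
(0,4): no bracket -> illegal
(1,2): flips 2 -> legal
(1,4): flips 1 -> legal
(2,0): no bracket -> illegal
(2,1): flips 1 -> legal
(2,4): no bracket -> illegal
(3,0): flips 1 -> legal
(4,0): no bracket -> illegal
(5,1): flips 1 -> legal
(5,2): flips 1 -> legal
(5,4): no bracket -> illegal
B mobility = 7
-- W to move --
(0,0): flips 1 -> legal
(0,1): no bracket -> illegal
(0,2): no bracket -> illegal
(1,0): no bracket -> illegal
(1,2): no bracket -> illegal
(2,0): no bracket -> illegal
(2,1): no bracket -> illegal
(2,4): flips 1 -> legal
(2,5): no bracket -> illegal
(3,0): no bracket -> illegal
(3,5): flips 4 -> legal
(4,0): flips 1 -> legal
(5,1): flips 1 -> legal
(5,2): no bracket -> illegal
(5,4): no bracket -> illegal
(5,5): flips 2 -> legal
W mobility = 6

Answer: B=7 W=6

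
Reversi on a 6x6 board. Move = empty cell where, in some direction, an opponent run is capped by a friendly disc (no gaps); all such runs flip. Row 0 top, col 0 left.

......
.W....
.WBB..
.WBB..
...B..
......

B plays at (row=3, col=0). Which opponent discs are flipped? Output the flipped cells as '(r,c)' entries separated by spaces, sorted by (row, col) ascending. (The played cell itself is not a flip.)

Answer: (3,1)

Derivation:
Dir NW: edge -> no flip
Dir N: first cell '.' (not opp) -> no flip
Dir NE: opp run (2,1), next='.' -> no flip
Dir W: edge -> no flip
Dir E: opp run (3,1) capped by B -> flip
Dir SW: edge -> no flip
Dir S: first cell '.' (not opp) -> no flip
Dir SE: first cell '.' (not opp) -> no flip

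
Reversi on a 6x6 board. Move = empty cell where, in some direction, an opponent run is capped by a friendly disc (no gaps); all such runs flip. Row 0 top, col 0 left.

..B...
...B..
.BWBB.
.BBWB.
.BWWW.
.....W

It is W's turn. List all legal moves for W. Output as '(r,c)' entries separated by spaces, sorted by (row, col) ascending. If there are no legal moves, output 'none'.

Answer: (0,3) (0,4) (1,0) (1,4) (1,5) (2,0) (2,5) (3,0) (3,5) (4,0)

Derivation:
(0,1): no bracket -> illegal
(0,3): flips 2 -> legal
(0,4): flips 1 -> legal
(1,0): flips 2 -> legal
(1,1): no bracket -> illegal
(1,2): no bracket -> illegal
(1,4): flips 2 -> legal
(1,5): flips 1 -> legal
(2,0): flips 2 -> legal
(2,5): flips 3 -> legal
(3,0): flips 2 -> legal
(3,5): flips 1 -> legal
(4,0): flips 2 -> legal
(4,5): no bracket -> illegal
(5,0): no bracket -> illegal
(5,1): no bracket -> illegal
(5,2): no bracket -> illegal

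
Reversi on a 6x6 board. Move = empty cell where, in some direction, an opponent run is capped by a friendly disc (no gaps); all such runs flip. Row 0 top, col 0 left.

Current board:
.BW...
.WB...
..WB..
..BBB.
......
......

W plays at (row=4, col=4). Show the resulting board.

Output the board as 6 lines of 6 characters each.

Answer: .BW...
.WB...
..WB..
..BWB.
....W.
......

Derivation:
Place W at (4,4); scan 8 dirs for brackets.
Dir NW: opp run (3,3) capped by W -> flip
Dir N: opp run (3,4), next='.' -> no flip
Dir NE: first cell '.' (not opp) -> no flip
Dir W: first cell '.' (not opp) -> no flip
Dir E: first cell '.' (not opp) -> no flip
Dir SW: first cell '.' (not opp) -> no flip
Dir S: first cell '.' (not opp) -> no flip
Dir SE: first cell '.' (not opp) -> no flip
All flips: (3,3)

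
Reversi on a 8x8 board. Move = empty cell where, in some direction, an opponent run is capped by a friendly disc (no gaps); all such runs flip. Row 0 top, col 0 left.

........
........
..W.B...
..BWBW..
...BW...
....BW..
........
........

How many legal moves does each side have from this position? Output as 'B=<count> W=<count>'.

Answer: B=7 W=7

Derivation:
-- B to move --
(1,1): no bracket -> illegal
(1,2): flips 1 -> legal
(1,3): no bracket -> illegal
(2,1): no bracket -> illegal
(2,3): flips 1 -> legal
(2,5): no bracket -> illegal
(2,6): no bracket -> illegal
(3,1): no bracket -> illegal
(3,6): flips 1 -> legal
(4,2): flips 1 -> legal
(4,5): flips 1 -> legal
(4,6): flips 1 -> legal
(5,3): no bracket -> illegal
(5,6): flips 1 -> legal
(6,4): no bracket -> illegal
(6,5): no bracket -> illegal
(6,6): no bracket -> illegal
B mobility = 7
-- W to move --
(1,3): flips 1 -> legal
(1,4): flips 2 -> legal
(1,5): flips 1 -> legal
(2,1): no bracket -> illegal
(2,3): no bracket -> illegal
(2,5): no bracket -> illegal
(3,1): flips 1 -> legal
(4,1): no bracket -> illegal
(4,2): flips 2 -> legal
(4,5): no bracket -> illegal
(5,2): no bracket -> illegal
(5,3): flips 2 -> legal
(6,3): no bracket -> illegal
(6,4): flips 1 -> legal
(6,5): no bracket -> illegal
W mobility = 7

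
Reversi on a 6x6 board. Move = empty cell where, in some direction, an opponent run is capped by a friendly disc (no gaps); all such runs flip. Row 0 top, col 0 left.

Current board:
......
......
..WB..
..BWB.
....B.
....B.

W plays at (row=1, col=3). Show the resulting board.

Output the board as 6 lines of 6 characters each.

Place W at (1,3); scan 8 dirs for brackets.
Dir NW: first cell '.' (not opp) -> no flip
Dir N: first cell '.' (not opp) -> no flip
Dir NE: first cell '.' (not opp) -> no flip
Dir W: first cell '.' (not opp) -> no flip
Dir E: first cell '.' (not opp) -> no flip
Dir SW: first cell 'W' (not opp) -> no flip
Dir S: opp run (2,3) capped by W -> flip
Dir SE: first cell '.' (not opp) -> no flip
All flips: (2,3)

Answer: ......
...W..
..WW..
..BWB.
....B.
....B.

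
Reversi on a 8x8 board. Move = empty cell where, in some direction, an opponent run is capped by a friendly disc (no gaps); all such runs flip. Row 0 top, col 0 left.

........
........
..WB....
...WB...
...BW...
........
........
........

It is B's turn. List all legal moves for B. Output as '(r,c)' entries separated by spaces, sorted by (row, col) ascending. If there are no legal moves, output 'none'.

(1,1): no bracket -> illegal
(1,2): no bracket -> illegal
(1,3): no bracket -> illegal
(2,1): flips 1 -> legal
(2,4): no bracket -> illegal
(3,1): no bracket -> illegal
(3,2): flips 1 -> legal
(3,5): no bracket -> illegal
(4,2): no bracket -> illegal
(4,5): flips 1 -> legal
(5,3): no bracket -> illegal
(5,4): flips 1 -> legal
(5,5): no bracket -> illegal

Answer: (2,1) (3,2) (4,5) (5,4)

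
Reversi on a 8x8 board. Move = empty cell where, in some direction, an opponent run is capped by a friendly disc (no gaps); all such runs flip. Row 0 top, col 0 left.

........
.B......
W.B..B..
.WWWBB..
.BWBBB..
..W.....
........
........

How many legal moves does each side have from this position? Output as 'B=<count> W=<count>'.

-- B to move --
(1,0): no bracket -> illegal
(2,1): flips 2 -> legal
(2,3): flips 2 -> legal
(2,4): no bracket -> illegal
(3,0): flips 3 -> legal
(4,0): flips 1 -> legal
(5,1): no bracket -> illegal
(5,3): no bracket -> illegal
(6,1): flips 1 -> legal
(6,2): flips 3 -> legal
(6,3): flips 1 -> legal
B mobility = 7
-- W to move --
(0,0): flips 2 -> legal
(0,1): no bracket -> illegal
(0,2): flips 1 -> legal
(1,0): no bracket -> illegal
(1,2): flips 1 -> legal
(1,3): flips 1 -> legal
(1,4): no bracket -> illegal
(1,5): no bracket -> illegal
(1,6): flips 3 -> legal
(2,1): no bracket -> illegal
(2,3): no bracket -> illegal
(2,4): no bracket -> illegal
(2,6): no bracket -> illegal
(3,0): flips 1 -> legal
(3,6): flips 2 -> legal
(4,0): flips 1 -> legal
(4,6): flips 3 -> legal
(5,0): flips 1 -> legal
(5,1): flips 1 -> legal
(5,3): flips 1 -> legal
(5,4): flips 1 -> legal
(5,5): flips 1 -> legal
(5,6): no bracket -> illegal
W mobility = 14

Answer: B=7 W=14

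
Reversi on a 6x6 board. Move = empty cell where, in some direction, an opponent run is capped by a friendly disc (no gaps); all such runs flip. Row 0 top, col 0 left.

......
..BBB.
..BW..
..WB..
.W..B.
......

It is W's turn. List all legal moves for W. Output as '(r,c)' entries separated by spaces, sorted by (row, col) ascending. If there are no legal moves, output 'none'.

(0,1): flips 1 -> legal
(0,2): flips 2 -> legal
(0,3): flips 1 -> legal
(0,4): no bracket -> illegal
(0,5): flips 1 -> legal
(1,1): no bracket -> illegal
(1,5): no bracket -> illegal
(2,1): flips 1 -> legal
(2,4): no bracket -> illegal
(2,5): no bracket -> illegal
(3,1): no bracket -> illegal
(3,4): flips 1 -> legal
(3,5): no bracket -> illegal
(4,2): no bracket -> illegal
(4,3): flips 1 -> legal
(4,5): no bracket -> illegal
(5,3): no bracket -> illegal
(5,4): no bracket -> illegal
(5,5): no bracket -> illegal

Answer: (0,1) (0,2) (0,3) (0,5) (2,1) (3,4) (4,3)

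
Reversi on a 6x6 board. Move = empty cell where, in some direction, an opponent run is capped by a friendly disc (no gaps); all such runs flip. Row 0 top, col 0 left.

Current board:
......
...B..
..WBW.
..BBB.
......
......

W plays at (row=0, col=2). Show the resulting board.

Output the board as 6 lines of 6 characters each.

Answer: ..W...
...W..
..WBW.
..BBB.
......
......

Derivation:
Place W at (0,2); scan 8 dirs for brackets.
Dir NW: edge -> no flip
Dir N: edge -> no flip
Dir NE: edge -> no flip
Dir W: first cell '.' (not opp) -> no flip
Dir E: first cell '.' (not opp) -> no flip
Dir SW: first cell '.' (not opp) -> no flip
Dir S: first cell '.' (not opp) -> no flip
Dir SE: opp run (1,3) capped by W -> flip
All flips: (1,3)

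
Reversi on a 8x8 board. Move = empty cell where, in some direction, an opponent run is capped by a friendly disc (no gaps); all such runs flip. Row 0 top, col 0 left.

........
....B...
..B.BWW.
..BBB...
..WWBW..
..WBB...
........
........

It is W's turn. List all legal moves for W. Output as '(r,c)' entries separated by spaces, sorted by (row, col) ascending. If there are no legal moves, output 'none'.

(0,3): flips 1 -> legal
(0,4): no bracket -> illegal
(0,5): no bracket -> illegal
(1,1): no bracket -> illegal
(1,2): flips 2 -> legal
(1,3): no bracket -> illegal
(1,5): flips 2 -> legal
(2,1): flips 1 -> legal
(2,3): flips 3 -> legal
(3,1): no bracket -> illegal
(3,5): no bracket -> illegal
(4,1): no bracket -> illegal
(5,5): flips 2 -> legal
(6,2): no bracket -> illegal
(6,3): flips 2 -> legal
(6,4): flips 1 -> legal
(6,5): flips 1 -> legal

Answer: (0,3) (1,2) (1,5) (2,1) (2,3) (5,5) (6,3) (6,4) (6,5)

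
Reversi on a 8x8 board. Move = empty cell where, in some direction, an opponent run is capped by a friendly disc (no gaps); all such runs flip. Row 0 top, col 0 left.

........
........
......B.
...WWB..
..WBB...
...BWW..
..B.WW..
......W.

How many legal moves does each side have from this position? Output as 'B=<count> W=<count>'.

Answer: B=11 W=5

Derivation:
-- B to move --
(2,2): flips 1 -> legal
(2,3): flips 1 -> legal
(2,4): flips 1 -> legal
(2,5): flips 1 -> legal
(3,1): flips 1 -> legal
(3,2): flips 2 -> legal
(4,1): flips 1 -> legal
(4,5): no bracket -> illegal
(4,6): no bracket -> illegal
(5,1): no bracket -> illegal
(5,2): no bracket -> illegal
(5,6): flips 2 -> legal
(6,3): no bracket -> illegal
(6,6): flips 1 -> legal
(6,7): no bracket -> illegal
(7,3): no bracket -> illegal
(7,4): flips 2 -> legal
(7,5): flips 1 -> legal
(7,7): no bracket -> illegal
B mobility = 11
-- W to move --
(1,5): no bracket -> illegal
(1,6): no bracket -> illegal
(1,7): no bracket -> illegal
(2,4): no bracket -> illegal
(2,5): no bracket -> illegal
(2,7): no bracket -> illegal
(3,2): flips 1 -> legal
(3,6): flips 1 -> legal
(3,7): no bracket -> illegal
(4,5): flips 2 -> legal
(4,6): no bracket -> illegal
(5,1): no bracket -> illegal
(5,2): flips 2 -> legal
(6,1): no bracket -> illegal
(6,3): flips 2 -> legal
(7,1): no bracket -> illegal
(7,2): no bracket -> illegal
(7,3): no bracket -> illegal
W mobility = 5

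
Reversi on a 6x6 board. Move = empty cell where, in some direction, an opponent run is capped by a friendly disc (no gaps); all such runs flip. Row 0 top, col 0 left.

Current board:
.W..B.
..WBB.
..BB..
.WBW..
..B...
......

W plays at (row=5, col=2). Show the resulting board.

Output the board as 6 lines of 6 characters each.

Answer: .W..B.
..WBB.
..WB..
.WWW..
..W...
..W...

Derivation:
Place W at (5,2); scan 8 dirs for brackets.
Dir NW: first cell '.' (not opp) -> no flip
Dir N: opp run (4,2) (3,2) (2,2) capped by W -> flip
Dir NE: first cell '.' (not opp) -> no flip
Dir W: first cell '.' (not opp) -> no flip
Dir E: first cell '.' (not opp) -> no flip
Dir SW: edge -> no flip
Dir S: edge -> no flip
Dir SE: edge -> no flip
All flips: (2,2) (3,2) (4,2)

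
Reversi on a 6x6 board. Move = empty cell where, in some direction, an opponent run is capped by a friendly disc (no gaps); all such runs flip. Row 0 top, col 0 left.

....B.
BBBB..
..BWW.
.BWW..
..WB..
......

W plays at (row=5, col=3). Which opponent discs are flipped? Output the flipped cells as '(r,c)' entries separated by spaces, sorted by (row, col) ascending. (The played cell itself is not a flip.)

Answer: (4,3)

Derivation:
Dir NW: first cell 'W' (not opp) -> no flip
Dir N: opp run (4,3) capped by W -> flip
Dir NE: first cell '.' (not opp) -> no flip
Dir W: first cell '.' (not opp) -> no flip
Dir E: first cell '.' (not opp) -> no flip
Dir SW: edge -> no flip
Dir S: edge -> no flip
Dir SE: edge -> no flip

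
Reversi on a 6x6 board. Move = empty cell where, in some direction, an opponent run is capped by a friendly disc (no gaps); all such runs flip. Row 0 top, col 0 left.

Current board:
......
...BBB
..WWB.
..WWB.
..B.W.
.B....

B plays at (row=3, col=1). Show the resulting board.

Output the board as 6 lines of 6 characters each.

Place B at (3,1); scan 8 dirs for brackets.
Dir NW: first cell '.' (not opp) -> no flip
Dir N: first cell '.' (not opp) -> no flip
Dir NE: opp run (2,2) capped by B -> flip
Dir W: first cell '.' (not opp) -> no flip
Dir E: opp run (3,2) (3,3) capped by B -> flip
Dir SW: first cell '.' (not opp) -> no flip
Dir S: first cell '.' (not opp) -> no flip
Dir SE: first cell 'B' (not opp) -> no flip
All flips: (2,2) (3,2) (3,3)

Answer: ......
...BBB
..BWB.
.BBBB.
..B.W.
.B....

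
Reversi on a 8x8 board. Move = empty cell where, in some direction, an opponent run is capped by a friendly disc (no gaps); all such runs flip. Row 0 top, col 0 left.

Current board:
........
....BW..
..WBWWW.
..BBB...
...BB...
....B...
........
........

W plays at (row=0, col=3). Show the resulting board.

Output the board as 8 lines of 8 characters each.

Answer: ...W....
....WW..
..WBWWW.
..BBB...
...BB...
....B...
........
........

Derivation:
Place W at (0,3); scan 8 dirs for brackets.
Dir NW: edge -> no flip
Dir N: edge -> no flip
Dir NE: edge -> no flip
Dir W: first cell '.' (not opp) -> no flip
Dir E: first cell '.' (not opp) -> no flip
Dir SW: first cell '.' (not opp) -> no flip
Dir S: first cell '.' (not opp) -> no flip
Dir SE: opp run (1,4) capped by W -> flip
All flips: (1,4)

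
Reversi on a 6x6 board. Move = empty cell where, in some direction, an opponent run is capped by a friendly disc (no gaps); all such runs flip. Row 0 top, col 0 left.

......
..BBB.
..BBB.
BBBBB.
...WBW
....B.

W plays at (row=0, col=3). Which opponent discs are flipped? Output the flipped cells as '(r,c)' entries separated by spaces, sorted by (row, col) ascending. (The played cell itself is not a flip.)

Answer: (1,3) (2,3) (3,3)

Derivation:
Dir NW: edge -> no flip
Dir N: edge -> no flip
Dir NE: edge -> no flip
Dir W: first cell '.' (not opp) -> no flip
Dir E: first cell '.' (not opp) -> no flip
Dir SW: opp run (1,2), next='.' -> no flip
Dir S: opp run (1,3) (2,3) (3,3) capped by W -> flip
Dir SE: opp run (1,4), next='.' -> no flip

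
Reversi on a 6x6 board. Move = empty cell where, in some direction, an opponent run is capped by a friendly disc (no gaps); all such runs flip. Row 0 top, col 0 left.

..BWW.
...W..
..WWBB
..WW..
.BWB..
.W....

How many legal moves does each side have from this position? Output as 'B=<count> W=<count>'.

-- B to move --
(0,5): flips 2 -> legal
(1,1): no bracket -> illegal
(1,2): no bracket -> illegal
(1,4): flips 2 -> legal
(1,5): no bracket -> illegal
(2,1): flips 3 -> legal
(3,1): no bracket -> illegal
(3,4): no bracket -> illegal
(4,0): no bracket -> illegal
(4,4): no bracket -> illegal
(5,0): no bracket -> illegal
(5,2): no bracket -> illegal
(5,3): no bracket -> illegal
B mobility = 3
-- W to move --
(0,1): flips 1 -> legal
(1,1): no bracket -> illegal
(1,2): no bracket -> illegal
(1,4): no bracket -> illegal
(1,5): flips 1 -> legal
(3,0): no bracket -> illegal
(3,1): flips 1 -> legal
(3,4): no bracket -> illegal
(3,5): flips 1 -> legal
(4,0): flips 1 -> legal
(4,4): flips 1 -> legal
(5,0): flips 1 -> legal
(5,2): no bracket -> illegal
(5,3): flips 1 -> legal
(5,4): flips 1 -> legal
W mobility = 9

Answer: B=3 W=9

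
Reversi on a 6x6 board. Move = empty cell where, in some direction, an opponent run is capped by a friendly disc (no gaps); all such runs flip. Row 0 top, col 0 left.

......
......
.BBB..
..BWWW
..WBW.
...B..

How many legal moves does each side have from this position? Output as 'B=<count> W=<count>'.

-- B to move --
(2,4): no bracket -> illegal
(2,5): flips 1 -> legal
(3,1): flips 1 -> legal
(4,1): flips 1 -> legal
(4,5): flips 2 -> legal
(5,1): no bracket -> illegal
(5,2): flips 1 -> legal
(5,4): no bracket -> illegal
(5,5): flips 2 -> legal
B mobility = 6
-- W to move --
(1,0): no bracket -> illegal
(1,1): flips 1 -> legal
(1,2): flips 3 -> legal
(1,3): flips 1 -> legal
(1,4): no bracket -> illegal
(2,0): no bracket -> illegal
(2,4): no bracket -> illegal
(3,0): no bracket -> illegal
(3,1): flips 1 -> legal
(4,1): no bracket -> illegal
(5,2): flips 1 -> legal
(5,4): no bracket -> illegal
W mobility = 5

Answer: B=6 W=5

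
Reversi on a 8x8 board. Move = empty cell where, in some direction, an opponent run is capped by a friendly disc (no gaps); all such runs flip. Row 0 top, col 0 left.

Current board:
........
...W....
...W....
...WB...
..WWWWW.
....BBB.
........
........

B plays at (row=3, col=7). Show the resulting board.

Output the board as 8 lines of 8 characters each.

Place B at (3,7); scan 8 dirs for brackets.
Dir NW: first cell '.' (not opp) -> no flip
Dir N: first cell '.' (not opp) -> no flip
Dir NE: edge -> no flip
Dir W: first cell '.' (not opp) -> no flip
Dir E: edge -> no flip
Dir SW: opp run (4,6) capped by B -> flip
Dir S: first cell '.' (not opp) -> no flip
Dir SE: edge -> no flip
All flips: (4,6)

Answer: ........
...W....
...W....
...WB..B
..WWWWB.
....BBB.
........
........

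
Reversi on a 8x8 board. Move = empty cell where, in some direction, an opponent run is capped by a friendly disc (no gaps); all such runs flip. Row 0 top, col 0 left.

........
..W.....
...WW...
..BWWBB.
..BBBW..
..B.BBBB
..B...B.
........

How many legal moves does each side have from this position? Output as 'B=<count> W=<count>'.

Answer: B=7 W=14

Derivation:
-- B to move --
(0,1): flips 4 -> legal
(0,2): no bracket -> illegal
(0,3): no bracket -> illegal
(1,1): no bracket -> illegal
(1,3): flips 3 -> legal
(1,4): flips 3 -> legal
(1,5): flips 2 -> legal
(2,1): no bracket -> illegal
(2,2): flips 1 -> legal
(2,5): flips 1 -> legal
(4,6): flips 1 -> legal
B mobility = 7
-- W to move --
(2,1): no bracket -> illegal
(2,2): no bracket -> illegal
(2,5): flips 1 -> legal
(2,6): no bracket -> illegal
(2,7): flips 1 -> legal
(3,1): flips 1 -> legal
(3,7): flips 2 -> legal
(4,1): flips 4 -> legal
(4,6): flips 1 -> legal
(4,7): no bracket -> illegal
(5,1): flips 1 -> legal
(5,3): flips 1 -> legal
(6,1): flips 2 -> legal
(6,3): flips 1 -> legal
(6,4): flips 2 -> legal
(6,5): flips 1 -> legal
(6,7): flips 1 -> legal
(7,1): no bracket -> illegal
(7,2): no bracket -> illegal
(7,3): no bracket -> illegal
(7,5): no bracket -> illegal
(7,6): no bracket -> illegal
(7,7): flips 3 -> legal
W mobility = 14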